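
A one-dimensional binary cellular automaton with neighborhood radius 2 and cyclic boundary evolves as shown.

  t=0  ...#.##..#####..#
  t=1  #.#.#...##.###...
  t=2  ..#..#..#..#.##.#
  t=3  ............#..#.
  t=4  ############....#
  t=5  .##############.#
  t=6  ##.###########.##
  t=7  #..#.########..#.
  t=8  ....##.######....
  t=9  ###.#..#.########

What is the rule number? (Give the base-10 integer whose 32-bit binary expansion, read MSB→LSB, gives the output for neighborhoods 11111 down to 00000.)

  #####|#  b31=1 t=0,i=11
  ####.|#  b30=1 t=0,i=12
  ###.#|.  b29=0 t=5,i=14
  ###..|#  b28=1 t=0,i=13
  ##.##|.  b27=0 t=1,i=10
  ##.#.|#  b26=1 t=2,i=15
  ##..#|.  b25=0 t=0,i=7
  ##...|#  b24=1 t=1,i=14
  #.###|#  b23=1 t=1,i=11
  #.##.|.  b22=0 t=0,i=5
  #.#.#|#  b21=1 t=1,i=2
  #.#..|.  b20=0 t=1,i=4
  #..##|#  b19=1 t=0,i=8
  #..#.|.  b18=0 t=0,i=15
  #...#|.  b17=0 t=0,i=1
  #....|#  b16=1 t=3,i=0
  .####|.  b15=0 t=0,i=10
  .###.|.  b14=0 t=1,i=12
  .##.#|.  b13=0 t=1,i=9
  .##..|.  b12=0 t=0,i=6
  .#.##|#  b11=1 t=0,i=4
  .#.#.|.  b10=0 t=1,i=1
  .#..#|.  b9=0 t=2,i=0
  .#...|#  b8=1 t=0,i=0
  ..###|#  b7=1 t=0,i=9
  ..##.|#  b6=1 t=1,i=8
  ..#.#|.  b5=0 t=0,i=3
  ..#..|.  b4=0 t=0,i=16
  ...##|.  b3=0 t=1,i=7
  ...#.|#  b2=1 t=0,i=2
  ....#|#  b1=1 t=3,i=10
  .....|#  b0=1 t=3,i=1
  bits 11010101101010010000100111000111 = 3584625095

3584625095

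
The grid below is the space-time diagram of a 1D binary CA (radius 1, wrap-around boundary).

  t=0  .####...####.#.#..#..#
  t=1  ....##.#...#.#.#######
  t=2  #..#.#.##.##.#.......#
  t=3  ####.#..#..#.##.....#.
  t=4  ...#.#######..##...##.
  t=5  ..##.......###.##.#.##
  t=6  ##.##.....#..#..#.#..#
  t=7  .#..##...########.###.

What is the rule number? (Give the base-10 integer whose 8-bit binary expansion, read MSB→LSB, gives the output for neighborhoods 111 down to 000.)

  ###|.  b7=0 t=0,i=2
  ##.|#  b6=1 t=0,i=4
  #.#|.  b5=0 t=0,i=0
  #..|#  b4=1 t=0,i=5
  .##|.  b3=0 t=0,i=1
  .#.|#  b2=1 t=0,i=13
  ..#|#  b1=1 t=0,i=7
  ...|.  b0=0 t=0,i=6
  bits 01010110 = 86

86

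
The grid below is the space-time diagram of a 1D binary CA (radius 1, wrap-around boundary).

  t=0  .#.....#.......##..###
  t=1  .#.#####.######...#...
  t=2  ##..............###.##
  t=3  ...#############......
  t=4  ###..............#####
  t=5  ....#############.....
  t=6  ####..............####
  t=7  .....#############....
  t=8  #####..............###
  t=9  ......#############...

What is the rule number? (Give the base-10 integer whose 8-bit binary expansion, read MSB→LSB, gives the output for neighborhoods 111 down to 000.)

  nb ###: next=.  (t=0,i=20, bit7=0)
  nb ##.: next=.  (t=0,i=16, bit6=0)
  nb #.#: next=.  (t=0,i=0, bit5=0)
  nb #..: next=.  (t=0,i=2, bit4=0)
  nb .##: next=.  (t=0,i=15, bit3=0)
  nb .#.: next=#  (t=0,i=1, bit2=1)
  nb ..#: next=#  (t=0,i=6, bit1=1)
  nb ...: next=#  (t=0,i=3, bit0=1)
  bits 00000111 = 7

7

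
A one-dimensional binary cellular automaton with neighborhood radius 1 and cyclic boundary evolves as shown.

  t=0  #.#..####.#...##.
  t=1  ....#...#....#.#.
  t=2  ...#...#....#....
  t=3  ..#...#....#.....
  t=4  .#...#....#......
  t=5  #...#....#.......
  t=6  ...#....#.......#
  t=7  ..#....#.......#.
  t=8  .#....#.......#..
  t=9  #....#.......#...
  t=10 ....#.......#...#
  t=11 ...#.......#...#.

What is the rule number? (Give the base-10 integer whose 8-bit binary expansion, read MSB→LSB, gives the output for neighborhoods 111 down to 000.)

66

  nb ###: next=.  (t=0,i=6, bit7=0)
  nb ##.: next=#  (t=0,i=8, bit6=1)
  nb #.#: next=.  (t=0,i=1, bit5=0)
  nb #..: next=.  (t=0,i=3, bit4=0)
  nb .##: next=.  (t=0,i=5, bit3=0)
  nb .#.: next=.  (t=0,i=0, bit2=0)
  nb ..#: next=#  (t=0,i=4, bit1=1)
  nb ...: next=.  (t=0,i=12, bit0=0)
  bits 01000010 = 66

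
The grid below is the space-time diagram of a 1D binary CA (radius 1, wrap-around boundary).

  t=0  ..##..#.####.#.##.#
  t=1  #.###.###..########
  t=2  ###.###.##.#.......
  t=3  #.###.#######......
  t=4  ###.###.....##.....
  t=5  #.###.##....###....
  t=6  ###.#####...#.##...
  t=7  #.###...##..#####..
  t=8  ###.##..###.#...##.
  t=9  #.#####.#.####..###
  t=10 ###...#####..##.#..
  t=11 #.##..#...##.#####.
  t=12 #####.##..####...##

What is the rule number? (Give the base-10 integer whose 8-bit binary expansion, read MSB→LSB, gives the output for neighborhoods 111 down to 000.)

  ### -> .   bit 7 = 0  t=0,i=9
  ##. -> #   bit 6 = 1  t=0,i=3
  #.# -> #   bit 5 = 1  t=0,i=7
  #.. -> #   bit 4 = 1  t=0,i=0
  .## -> #   bit 3 = 1  t=0,i=2
  .#. -> #   bit 2 = 1  t=0,i=6
  ..# -> .   bit 1 = 0  t=0,i=1
  ... -> .   bit 0 = 0  t=2,i=13
  bits 01111100 = 124

124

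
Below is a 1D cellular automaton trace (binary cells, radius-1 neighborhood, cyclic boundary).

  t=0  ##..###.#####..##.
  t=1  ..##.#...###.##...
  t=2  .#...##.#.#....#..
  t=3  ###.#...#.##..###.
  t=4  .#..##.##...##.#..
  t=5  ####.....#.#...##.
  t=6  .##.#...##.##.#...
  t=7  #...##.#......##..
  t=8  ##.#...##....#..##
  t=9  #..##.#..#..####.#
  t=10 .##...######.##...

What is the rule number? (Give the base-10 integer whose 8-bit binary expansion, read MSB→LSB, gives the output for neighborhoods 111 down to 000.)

  [7] ### => #  t=0,i=5
  [6] ##. => .  t=0,i=1
  [5] #.# => .  t=0,i=7
  [4] #.. => #  t=0,i=2
  [3] .## => .  t=0,i=0
  [2] .#. => #  t=1,i=5
  [1] ..# => #  t=0,i=3
  [0] ... => .  t=1,i=0
  bits 10010110 = 150

150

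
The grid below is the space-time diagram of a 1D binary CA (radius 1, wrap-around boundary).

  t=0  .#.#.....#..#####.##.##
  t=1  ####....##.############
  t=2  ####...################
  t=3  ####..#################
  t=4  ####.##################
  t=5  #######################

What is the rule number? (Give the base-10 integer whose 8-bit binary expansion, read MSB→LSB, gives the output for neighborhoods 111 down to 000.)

  ### -> #   bit 7 = 1  t=0,i=13
  ##. -> #   bit 6 = 1  t=0,i=16
  #.# -> #   bit 5 = 1  t=0,i=0
  #.. -> .   bit 4 = 0  t=0,i=4
  .## -> #   bit 3 = 1  t=0,i=12
  .#. -> #   bit 2 = 1  t=0,i=1
  ..# -> #   bit 1 = 1  t=0,i=8
  ... -> .   bit 0 = 0  t=0,i=5
  bits 11101110 = 238

238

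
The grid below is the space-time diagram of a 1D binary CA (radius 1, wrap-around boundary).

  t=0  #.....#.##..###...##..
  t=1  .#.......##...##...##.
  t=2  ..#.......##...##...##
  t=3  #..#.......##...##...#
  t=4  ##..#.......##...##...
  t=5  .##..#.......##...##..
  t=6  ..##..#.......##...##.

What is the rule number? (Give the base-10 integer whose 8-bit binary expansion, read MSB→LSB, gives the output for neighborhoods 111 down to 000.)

80

  nb ###: next=.  (t=0,i=13, bit7=0)
  nb ##.: next=#  (t=0,i=9, bit6=1)
  nb #.#: next=.  (t=0,i=7, bit5=0)
  nb #..: next=#  (t=0,i=1, bit4=1)
  nb .##: next=.  (t=0,i=8, bit3=0)
  nb .#.: next=.  (t=0,i=0, bit2=0)
  nb ..#: next=.  (t=0,i=5, bit1=0)
  nb ...: next=.  (t=0,i=2, bit0=0)
  bits 01010000 = 80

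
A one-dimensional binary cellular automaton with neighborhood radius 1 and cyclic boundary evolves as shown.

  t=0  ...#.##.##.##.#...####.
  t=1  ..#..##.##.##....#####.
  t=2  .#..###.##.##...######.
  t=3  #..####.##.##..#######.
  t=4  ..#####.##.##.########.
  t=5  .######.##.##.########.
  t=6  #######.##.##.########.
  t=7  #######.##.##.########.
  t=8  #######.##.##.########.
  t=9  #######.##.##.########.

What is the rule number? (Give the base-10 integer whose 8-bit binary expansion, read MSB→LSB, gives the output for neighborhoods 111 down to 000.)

  [7] ### => #  t=0,i=19
  [6] ##. => #  t=0,i=6
  [5] #.# => .  t=0,i=4
  [4] #.. => .  t=0,i=15
  [3] .## => #  t=0,i=5
  [2] .#. => .  t=0,i=3
  [1] ..# => #  t=0,i=2
  [0] ... => .  t=0,i=0
  bits 11001010 = 202

202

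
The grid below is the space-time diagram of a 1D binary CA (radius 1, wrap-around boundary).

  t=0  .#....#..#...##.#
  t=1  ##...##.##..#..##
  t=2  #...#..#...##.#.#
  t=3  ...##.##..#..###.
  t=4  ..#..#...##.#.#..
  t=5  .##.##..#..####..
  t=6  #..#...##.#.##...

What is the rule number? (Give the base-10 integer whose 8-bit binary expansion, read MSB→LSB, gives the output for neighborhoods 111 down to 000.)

  nb ###: next=#  (t=1,i=0, bit7=1)
  nb ##.: next=.  (t=0,i=14, bit6=0)
  nb #.#: next=#  (t=0,i=0, bit5=1)
  nb #..: next=.  (t=0,i=2, bit4=0)
  nb .##: next=.  (t=0,i=13, bit3=0)
  nb .#.: next=#  (t=0,i=1, bit2=1)
  nb ..#: next=#  (t=0,i=5, bit1=1)
  nb ...: next=.  (t=0,i=3, bit0=0)
  bits 10100110 = 166

166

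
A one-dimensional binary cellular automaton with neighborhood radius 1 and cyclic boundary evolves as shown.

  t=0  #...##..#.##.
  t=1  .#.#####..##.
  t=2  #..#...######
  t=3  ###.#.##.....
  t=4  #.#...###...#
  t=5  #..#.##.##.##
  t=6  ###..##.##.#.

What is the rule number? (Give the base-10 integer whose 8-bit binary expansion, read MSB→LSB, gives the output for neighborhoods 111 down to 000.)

  nb ###: next=.  (t=1,i=4, bit7=0)
  nb ##.: next=#  (t=0,i=5, bit6=1)
  nb #.#: next=.  (t=0,i=9, bit5=0)
  nb #..: next=#  (t=0,i=1, bit4=1)
  nb .##: next=#  (t=0,i=4, bit3=1)
  nb .#.: next=.  (t=0,i=0, bit2=0)
  nb ..#: next=#  (t=0,i=3, bit1=1)
  nb ...: next=.  (t=0,i=2, bit0=0)
  bits 01011010 = 90

90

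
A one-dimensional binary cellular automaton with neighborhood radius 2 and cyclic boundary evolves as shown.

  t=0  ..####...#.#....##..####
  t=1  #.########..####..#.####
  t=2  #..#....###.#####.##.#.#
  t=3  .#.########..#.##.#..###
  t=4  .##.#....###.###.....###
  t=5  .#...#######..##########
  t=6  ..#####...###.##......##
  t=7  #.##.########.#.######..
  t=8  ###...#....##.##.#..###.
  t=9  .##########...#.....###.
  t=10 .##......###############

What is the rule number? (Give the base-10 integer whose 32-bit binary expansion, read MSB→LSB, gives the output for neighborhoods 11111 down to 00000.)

1935919551

  #####|.  b31=0 t=1,i=4
  ####.|#  b30=1 t=0,i=4
  ###.#|#  b29=1 t=1,i=0
  ###..|#  b28=1 t=0,i=5
  ##.##|.  b27=0 t=1,i=1
  ##.#.|.  b26=0 t=2,i=20
  ##..#|#  b25=1 t=0,i=0
  ##...|#  b24=1 t=0,i=6
  #.###|.  b23=0 t=1,i=2
  #.##.|#  b22=1 t=2,i=18
  #.#.#|#  b21=1 t=2,i=21
  #.#..|.  b20=0 t=0,i=11
  #..##|.  b19=0 t=0,i=1
  #..#.|.  b18=0 t=1,i=17
  #...#|#  b17=1 t=0,i=7
  #....|#  b16=1 t=0,i=13
  .####|#  b15=1 t=0,i=3
  .###.|#  b14=1 t=2,i=9
  .##.#|.  b13=0 t=2,i=19
  .##..|.  b12=0 t=0,i=17
  .#.##|#  b11=1 t=1,i=19
  .#.#.|.  b10=0 t=0,i=10
  .#..#|.  b9=0 t=3,i=19
  .#...|#  b8=1 t=0,i=12
  ..###|#  b7=1 t=0,i=2
  ..##.|.  b6=0 t=0,i=16
  ..#.#|#  b5=1 t=0,i=9
  ..#..|#  b4=1 t=2,i=3
  ...##|#  b3=1 t=0,i=15
  ...#.|#  b2=1 t=0,i=8
  ....#|#  b1=1 t=0,i=14
  .....|#  b0=1 t=4,i=18
  bits 01110011011000111100100110111111 = 1935919551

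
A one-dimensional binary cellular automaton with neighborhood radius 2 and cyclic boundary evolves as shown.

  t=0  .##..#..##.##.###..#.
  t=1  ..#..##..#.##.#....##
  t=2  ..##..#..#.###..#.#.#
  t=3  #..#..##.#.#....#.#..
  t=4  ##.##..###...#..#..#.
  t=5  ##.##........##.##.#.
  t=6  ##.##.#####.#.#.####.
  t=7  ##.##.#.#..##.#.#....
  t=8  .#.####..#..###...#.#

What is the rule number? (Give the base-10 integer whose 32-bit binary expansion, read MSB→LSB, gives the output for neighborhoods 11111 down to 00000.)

2229350969

  #####|#  b31=1 t=6,i=8
  ####.|.  b30=0 t=6,i=9
  ###.#|.  b29=0 t=6,i=10
  ###..|.  b28=0 t=0,i=16
  ##.##|.  b27=0 t=0,i=10
  ##.#.|#  b26=1 t=1,i=13
  ##..#|.  b25=0 t=0,i=3
  ##...|.  b24=0 t=4,i=10
  #.###|#  b23=1 t=0,i=14
  #.##.|#  b22=1 t=0,i=11
  #.#.#|#  b21=1 t=2,i=18
  #.#..|.  b20=0 t=1,i=14
  #..##|.  b19=0 t=0,i=0
  #..#.|.  b18=0 t=0,i=4
  #...#|.  b17=0 t=4,i=11
  #....|#  b16=1 t=1,i=16
  .####|.  b15=0 t=6,i=7
  .###.|.  b14=0 t=0,i=15
  .##.#|#  b13=1 t=0,i=9
  .##..|#  b12=1 t=0,i=2
  .#.##|.  b11=0 t=1,i=10
  .#.#.|.  b10=0 t=2,i=17
  .#..#|#  b9=1 t=0,i=6
  .#...|.  b8=0 t=1,i=15
  ..###|.  b7=0 t=4,i=7
  ..##.|.  b6=0 t=0,i=1
  ..#.#|#  b5=1 t=1,i=9
  ..#..|#  b4=1 t=0,i=5
  ...##|#  b3=1 t=1,i=18
  ...#.|.  b2=0 t=3,i=15
  ....#|.  b1=0 t=1,i=17
  .....|#  b0=1 t=5,i=7
  bits 10000100111000010011001000111001 = 2229350969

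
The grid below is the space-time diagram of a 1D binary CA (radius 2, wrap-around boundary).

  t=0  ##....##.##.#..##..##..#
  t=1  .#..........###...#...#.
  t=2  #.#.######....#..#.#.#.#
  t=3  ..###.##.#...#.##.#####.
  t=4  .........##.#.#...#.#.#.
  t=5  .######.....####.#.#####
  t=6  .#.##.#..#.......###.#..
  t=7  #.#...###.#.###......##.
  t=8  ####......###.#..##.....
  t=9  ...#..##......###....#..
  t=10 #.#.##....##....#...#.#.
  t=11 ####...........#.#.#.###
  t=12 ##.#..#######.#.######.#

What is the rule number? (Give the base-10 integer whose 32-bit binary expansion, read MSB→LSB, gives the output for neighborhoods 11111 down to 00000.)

  ##### -> #   bit 31 = 1  t=2,i=6
  ####. -> .   bit 30 = 0  t=2,i=8
  ###.# -> .   bit 29 = 0  t=3,i=4
  ###.. -> #   bit 28 = 1  t=0,i=1
  ##.## -> .   bit 27 = 0  t=0,i=8
  ##.#. -> .   bit 26 = 0  t=0,i=11
  ##..# -> .   bit 25 = 0  t=0,i=17
  ##... -> .   bit 24 = 0  t=0,i=2
  #.### -> #   bit 23 = 1  t=2,i=4
  #.##. -> .   bit 22 = 0  t=0,i=9
  #.#.# -> #   bit 21 = 1  t=2,i=2
  #.#.. -> #   bit 20 = 1  t=0,i=12
  #..## -> #   bit 19 = 1  t=0,i=14
  #..#. -> #   bit 18 = 1  t=1,i=0
  #...# -> .   bit 17 = 0  t=1,i=16
  #.... -> .   bit 16 = 0  t=0,i=3
  .#### -> .   bit 15 = 0  t=2,i=5
  .###. -> .   bit 14 = 0  t=0,i=0
  .##.# -> .   bit 13 = 0  t=0,i=7
  .##.. -> .   bit 12 = 0  t=0,i=16
  .#.## -> #   bit 11 = 1  t=2,i=3
  .#.#. -> #   bit 10 = 1  t=2,i=18
  .#..# -> #   bit 9 = 1  t=0,i=13
  .#... -> #   bit 8 = 1  t=1,i=2
  ..### -> .   bit 7 = 0  t=0,i=23
  ..##. -> .   bit 6 = 0  t=0,i=6
  ..#.# -> .   bit 5 = 0  t=2,i=17
  ..#.. -> .   bit 4 = 0  t=1,i=1
  ...## -> .   bit 3 = 0  t=0,i=5
  ...#. -> #   bit 2 = 1  t=1,i=17
  ....# -> .   bit 1 = 0  t=0,i=4
  ..... -> #   bit 0 = 1  t=1,i=4
  bits 10010000101111000000111100000101 = 2428243717

2428243717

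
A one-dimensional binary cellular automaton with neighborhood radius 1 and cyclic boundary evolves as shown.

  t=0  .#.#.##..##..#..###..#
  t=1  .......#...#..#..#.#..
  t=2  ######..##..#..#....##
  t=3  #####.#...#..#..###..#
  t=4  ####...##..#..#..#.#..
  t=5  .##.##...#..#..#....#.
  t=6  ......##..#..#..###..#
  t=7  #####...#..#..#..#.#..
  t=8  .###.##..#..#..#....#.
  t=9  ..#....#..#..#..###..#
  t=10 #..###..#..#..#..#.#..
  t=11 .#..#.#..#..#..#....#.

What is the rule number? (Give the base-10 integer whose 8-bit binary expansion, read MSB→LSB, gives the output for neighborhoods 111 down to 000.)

  ### -> #   bit 7 = 1  t=0,i=17
  ##. -> .   bit 6 = 0  t=0,i=6
  #.# -> .   bit 5 = 0  t=0,i=0
  #.. -> #   bit 4 = 1  t=0,i=7
  .## -> .   bit 3 = 0  t=0,i=5
  .#. -> .   bit 2 = 0  t=0,i=1
  ..# -> .   bit 1 = 0  t=0,i=8
  ... -> #   bit 0 = 1  t=1,i=0
  bits 10010001 = 145

145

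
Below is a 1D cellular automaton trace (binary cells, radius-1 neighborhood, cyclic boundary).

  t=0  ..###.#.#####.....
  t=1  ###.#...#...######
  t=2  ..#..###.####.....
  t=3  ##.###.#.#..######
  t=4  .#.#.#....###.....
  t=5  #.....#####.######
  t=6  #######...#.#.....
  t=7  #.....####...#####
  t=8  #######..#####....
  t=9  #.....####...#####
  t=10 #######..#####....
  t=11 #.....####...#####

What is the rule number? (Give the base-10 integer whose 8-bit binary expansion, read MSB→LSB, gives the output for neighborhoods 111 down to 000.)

91

  [7] ### => .  t=0,i=3
  [6] ##. => #  t=0,i=4
  [5] #.# => .  t=0,i=5
  [4] #.. => #  t=0,i=13
  [3] .## => #  t=0,i=2
  [2] .#. => .  t=0,i=6
  [1] ..# => #  t=0,i=1
  [0] ... => #  t=0,i=0
  bits 01011011 = 91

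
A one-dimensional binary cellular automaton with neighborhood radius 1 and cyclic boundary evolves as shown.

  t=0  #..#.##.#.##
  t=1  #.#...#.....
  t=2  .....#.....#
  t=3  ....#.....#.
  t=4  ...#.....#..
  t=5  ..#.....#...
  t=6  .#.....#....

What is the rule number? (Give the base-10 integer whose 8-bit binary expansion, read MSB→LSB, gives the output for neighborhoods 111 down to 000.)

  ###|.  b7=0 t=0,i=11
  ##.|#  b6=1 t=0,i=0
  #.#|.  b5=0 t=0,i=4
  #..|.  b4=0 t=0,i=1
  .##|.  b3=0 t=0,i=5
  .#.|.  b2=0 t=0,i=3
  ..#|#  b1=1 t=0,i=2
  ...|.  b0=0 t=1,i=4
  bits 01000010 = 66

66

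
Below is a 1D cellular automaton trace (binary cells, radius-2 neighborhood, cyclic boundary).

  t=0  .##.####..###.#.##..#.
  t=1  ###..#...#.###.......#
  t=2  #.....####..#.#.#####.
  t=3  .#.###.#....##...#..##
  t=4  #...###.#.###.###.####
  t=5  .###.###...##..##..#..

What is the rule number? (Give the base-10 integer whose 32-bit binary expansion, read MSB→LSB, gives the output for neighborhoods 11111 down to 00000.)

  nb #####: next=.  (t=2,i=18, bit31=0)
  nb ####.: next=.  (t=0,i=6, bit30=0)
  nb ###.#: next=#  (t=0,i=12, bit29=1)
  nb ###..: next=.  (t=0,i=7, bit28=0)
  nb ##.##: next=.  (t=0,i=3, bit27=0)
  nb ##.#.: next=#  (t=0,i=13, bit26=1)
  nb ##..#: next=.  (t=0,i=8, bit25=0)
  nb ##...: next=#  (t=1,i=14, bit24=1)
  nb #.###: next=.  (t=0,i=4, bit23=0)
  nb #.##.: next=.  (t=0,i=16, bit22=0)
  nb #.#.#: next=.  (t=0,i=14, bit21=0)
  nb #.#..: next=.  (t=2,i=0, bit20=0)
  nb #..##: next=#  (t=0,i=0, bit19=1)
  nb #..#.: next=.  (t=0,i=19, bit18=0)
  nb #...#: next=#  (t=1,i=7, bit17=1)
  nb #....: next=.  (t=1,i=15, bit16=0)
  nb .####: next=#  (t=0,i=5, bit15=1)
  nb .###.: next=#  (t=0,i=11, bit14=1)
  nb .##.#: next=#  (t=0,i=2, bit13=1)
  nb .##..: next=.  (t=0,i=17, bit12=0)
  nb .#.##: next=.  (t=0,i=15, bit11=0)
  nb .#.#.: next=#  (t=2,i=13, bit10=1)
  nb .#..#: next=#  (t=0,i=21, bit9=1)
  nb .#...: next=#  (t=1,i=6, bit8=1)
  nb ..###: next=.  (t=0,i=10, bit7=0)
  nb ..##.: next=#  (t=0,i=1, bit6=1)
  nb ..#.#: next=#  (t=1,i=9, bit5=1)
  nb ..#..: next=.  (t=0,i=20, bit4=0)
  nb ...##: next=#  (t=1,i=20, bit3=1)
  nb ...#.: next=#  (t=1,i=8, bit2=1)
  nb ....#: next=#  (t=1,i=19, bit1=1)
  nb .....: next=#  (t=1,i=16, bit0=1)
  bits 00100101000010101110011101101111 = 621471599

621471599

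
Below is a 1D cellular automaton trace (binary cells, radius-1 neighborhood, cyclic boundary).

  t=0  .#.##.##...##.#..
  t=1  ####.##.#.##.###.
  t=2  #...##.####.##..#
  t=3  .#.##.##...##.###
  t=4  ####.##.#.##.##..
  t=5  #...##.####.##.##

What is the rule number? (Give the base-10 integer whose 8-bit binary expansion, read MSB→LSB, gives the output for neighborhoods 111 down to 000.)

62

  ### -> .   bit 7 = 0  t=1,i=1
  ##. -> .   bit 6 = 0  t=0,i=4
  #.# -> #   bit 5 = 1  t=0,i=2
  #.. -> #   bit 4 = 1  t=0,i=8
  .## -> #   bit 3 = 1  t=0,i=3
  .#. -> #   bit 2 = 1  t=0,i=1
  ..# -> #   bit 1 = 1  t=0,i=0
  ... -> .   bit 0 = 0  t=0,i=9
  bits 00111110 = 62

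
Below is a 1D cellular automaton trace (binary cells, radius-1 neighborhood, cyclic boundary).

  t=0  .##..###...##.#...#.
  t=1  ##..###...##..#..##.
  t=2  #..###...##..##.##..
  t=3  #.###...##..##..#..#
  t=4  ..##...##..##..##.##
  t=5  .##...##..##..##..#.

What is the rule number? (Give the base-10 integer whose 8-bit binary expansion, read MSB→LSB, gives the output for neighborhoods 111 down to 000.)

142

  ### -> #   bit 7 = 1  t=0,i=6
  ##. -> .   bit 6 = 0  t=0,i=2
  #.# -> .   bit 5 = 0  t=0,i=13
  #.. -> .   bit 4 = 0  t=0,i=3
  .## -> #   bit 3 = 1  t=0,i=1
  .#. -> #   bit 2 = 1  t=0,i=14
  ..# -> #   bit 1 = 1  t=0,i=0
  ... -> .   bit 0 = 0  t=0,i=9
  bits 10001110 = 142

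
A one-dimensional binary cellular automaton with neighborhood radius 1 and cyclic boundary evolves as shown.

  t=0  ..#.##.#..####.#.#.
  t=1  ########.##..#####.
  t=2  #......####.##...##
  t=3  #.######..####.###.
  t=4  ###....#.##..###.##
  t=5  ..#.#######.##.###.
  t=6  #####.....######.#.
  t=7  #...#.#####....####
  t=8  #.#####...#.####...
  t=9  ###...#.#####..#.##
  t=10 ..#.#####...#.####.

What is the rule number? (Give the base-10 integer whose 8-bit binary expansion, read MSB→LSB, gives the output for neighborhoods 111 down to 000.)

  ### -> .   bit 7 = 0  t=0,i=11
  ##. -> #   bit 6 = 1  t=0,i=5
  #.# -> #   bit 5 = 1  t=0,i=3
  #.. -> .   bit 4 = 0  t=0,i=8
  .## -> #   bit 3 = 1  t=0,i=4
  .#. -> #   bit 2 = 1  t=0,i=2
  ..# -> #   bit 1 = 1  t=0,i=1
  ... -> #   bit 0 = 1  t=0,i=0
  bits 01101111 = 111

111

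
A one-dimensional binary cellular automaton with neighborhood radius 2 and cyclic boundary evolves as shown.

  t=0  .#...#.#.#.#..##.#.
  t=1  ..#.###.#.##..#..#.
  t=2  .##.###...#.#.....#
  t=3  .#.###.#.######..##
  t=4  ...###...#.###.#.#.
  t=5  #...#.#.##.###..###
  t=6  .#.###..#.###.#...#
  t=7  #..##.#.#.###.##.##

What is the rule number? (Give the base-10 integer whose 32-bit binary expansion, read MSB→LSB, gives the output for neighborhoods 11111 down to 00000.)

3956360548

  #####|#  b31=1 t=3,i=11
  ####.|#  b30=1 t=3,i=13
  ###.#|#  b29=1 t=1,i=6
  ###..|.  b28=0 t=2,i=6
  ##.##|#  b27=1 t=2,i=3
  ##.#.|.  b26=0 t=0,i=16
  ##..#|#  b25=1 t=1,i=12
  ##...|#  b24=1 t=2,i=7
  #.###|#  b23=1 t=1,i=4
  #.##.|#  b22=1 t=1,i=10
  #.#.#|.  b21=0 t=0,i=7
  #.#..|#  b20=1 t=0,i=11
  #..##|.  b19=0 t=0,i=13
  #..#.|.  b18=0 t=0,i=0
  #...#|.  b17=0 t=0,i=3
  #....|#  b16=1 t=2,i=14
  .####|.  b15=0 t=3,i=10
  .###.|#  b14=1 t=1,i=5
  .##.#|.  b13=0 t=0,i=15
  .##..|.  b12=0 t=1,i=11
  .#.##|.  b11=0 t=1,i=3
  .#.#.|#  b10=1 t=0,i=6
  .#..#|.  b9=0 t=0,i=12
  .#...|#  b8=1 t=0,i=2
  ..###|.  b7=0 t=4,i=3
  ..##.|#  b6=1 t=0,i=14
  ..#.#|#  b5=1 t=0,i=5
  ..#..|.  b4=0 t=0,i=1
  ...##|.  b3=0 t=4,i=2
  ...#.|#  b2=1 t=0,i=4
  ....#|.  b1=0 t=2,i=16
  .....|.  b0=0 t=2,i=15
  bits 11101011110100010100010101100100 = 3956360548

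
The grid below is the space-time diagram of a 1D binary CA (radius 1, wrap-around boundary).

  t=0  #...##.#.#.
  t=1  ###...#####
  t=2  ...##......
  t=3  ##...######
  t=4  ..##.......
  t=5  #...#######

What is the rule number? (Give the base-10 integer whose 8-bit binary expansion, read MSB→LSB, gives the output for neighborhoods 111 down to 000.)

  ###|.  b7=0 t=1,i=0
  ##.|.  b6=0 t=0,i=5
  #.#|#  b5=1 t=0,i=6
  #..|#  b4=1 t=0,i=1
  .##|.  b3=0 t=0,i=4
  .#.|#  b2=1 t=0,i=0
  ..#|.  b1=0 t=0,i=3
  ...|#  b0=1 t=0,i=2
  bits 00110101 = 53

53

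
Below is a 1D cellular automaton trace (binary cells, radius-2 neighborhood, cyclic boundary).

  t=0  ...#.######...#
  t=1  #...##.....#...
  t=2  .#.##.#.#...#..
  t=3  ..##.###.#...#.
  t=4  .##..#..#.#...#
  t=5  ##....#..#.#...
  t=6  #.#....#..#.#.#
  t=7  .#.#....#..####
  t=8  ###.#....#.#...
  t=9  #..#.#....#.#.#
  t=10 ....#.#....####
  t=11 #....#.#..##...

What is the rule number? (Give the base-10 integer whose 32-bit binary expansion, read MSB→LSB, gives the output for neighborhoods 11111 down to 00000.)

  #####|.  b31=0 t=0,i=7
  ####.|.  b30=0 t=0,i=9
  ###.#|.  b29=0 t=3,i=7
  ###..|.  b28=0 t=0,i=10
  ##.##|.  b27=0 t=3,i=4
  ##.#.|#  b26=1 t=2,i=5
  ##..#|.  b25=0 t=4,i=3
  ##...|#  b24=1 t=0,i=11
  #.###|#  b23=1 t=0,i=5
  #.##.|#  b22=1 t=2,i=3
  #.#.#|#  b21=1 t=2,i=6
  #.#..|.  b20=0 t=2,i=8
  #..##|.  b19=0 t=7,i=10
  #..#.|.  b18=0 t=4,i=4
  #...#|.  b17=0 t=0,i=1
  #....|.  b16=0 t=1,i=7
  .####|.  b15=0 t=0,i=6
  .###.|.  b14=0 t=3,i=6
  .##.#|.  b13=0 t=2,i=4
  .##..|.  b12=0 t=1,i=5
  .#.##|#  b11=1 t=0,i=4
  .#.#.|#  b10=1 t=2,i=7
  .#..#|#  b9=1 t=4,i=6
  .#...|#  b8=1 t=0,i=0
  ..###|#  b7=1 t=7,i=11
  ..##.|#  b6=1 t=1,i=4
  ..#.#|.  b5=0 t=0,i=3
  ..#..|.  b4=0 t=0,i=14
  ...##|#  b3=1 t=1,i=3
  ...#.|.  b2=0 t=0,i=2
  ....#|.  b1=0 t=1,i=9
  .....|#  b0=1 t=1,i=8
  bits 00000101111000000000111111001001 = 98570185

98570185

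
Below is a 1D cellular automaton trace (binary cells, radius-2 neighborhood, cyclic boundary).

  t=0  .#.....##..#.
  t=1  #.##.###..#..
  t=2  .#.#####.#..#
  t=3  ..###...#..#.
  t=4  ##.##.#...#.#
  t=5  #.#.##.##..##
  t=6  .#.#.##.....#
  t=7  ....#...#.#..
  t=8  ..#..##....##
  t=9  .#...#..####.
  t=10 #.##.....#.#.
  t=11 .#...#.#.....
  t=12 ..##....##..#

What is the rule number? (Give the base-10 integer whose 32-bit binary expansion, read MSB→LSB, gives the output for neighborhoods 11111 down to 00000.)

478669130

  ##### -> .   bit 31 = 0  t=2,i=5
  ####. -> .   bit 30 = 0  t=2,i=6
  ###.# -> .   bit 29 = 0  t=2,i=7
  ###.. -> #   bit 28 = 1  t=1,i=7
  ##.## -> #   bit 27 = 1  t=1,i=4
  ##.#. -> #   bit 26 = 1  t=2,i=8
  ##..# -> .   bit 25 = 0  t=0,i=9
  ##... -> .   bit 24 = 0  t=3,i=5
  #.### -> #   bit 23 = 1  t=1,i=5
  #.##. -> .   bit 22 = 0  t=1,i=2
  #.#.# -> .   bit 21 = 0  t=2,i=1
  #.#.. -> .   bit 20 = 0  t=2,i=9
  #..## -> .   bit 19 = 0  t=5,i=10
  #..#. -> #   bit 18 = 1  t=0,i=0
  #...# -> #   bit 17 = 1  t=3,i=0
  #.... -> #   bit 16 = 1  t=0,i=3
  .#### -> #   bit 15 = 1  t=2,i=4
  .###. -> #   bit 14 = 1  t=1,i=6
  .##.# -> #   bit 13 = 1  t=1,i=3
  .##.. -> .   bit 12 = 0  t=0,i=8
  .#.## -> #   bit 11 = 1  t=1,i=1
  .#.#. -> .   bit 10 = 0  t=2,i=0
  .#..# -> .   bit 9 = 0  t=0,i=12
  .#... -> #   bit 8 = 1  t=0,i=2
  ..### -> .   bit 7 = 0  t=3,i=2
  ..##. -> #   bit 6 = 1  t=0,i=7
  ..#.# -> .   bit 5 = 0  t=1,i=0
  ..#.. -> .   bit 4 = 0  t=0,i=1
  ...## -> #   bit 3 = 1  t=0,i=6
  ...#. -> .   bit 2 = 0  t=3,i=7
  ....# -> #   bit 1 = 1  t=0,i=5
  ..... -> .   bit 0 = 0  t=0,i=4
  bits 00011100100001111110100101001010 = 478669130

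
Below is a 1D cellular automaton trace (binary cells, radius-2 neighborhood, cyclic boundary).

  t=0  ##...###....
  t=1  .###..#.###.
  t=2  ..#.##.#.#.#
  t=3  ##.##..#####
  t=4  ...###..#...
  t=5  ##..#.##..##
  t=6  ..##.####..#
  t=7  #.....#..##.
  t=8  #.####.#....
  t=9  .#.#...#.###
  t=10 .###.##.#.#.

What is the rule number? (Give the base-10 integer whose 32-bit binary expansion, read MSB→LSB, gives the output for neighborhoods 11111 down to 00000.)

  ##### -> .   bit 31 = 0  t=3,i=9
  ####. -> .   bit 30 = 0  t=3,i=0
  ###.# -> .   bit 29 = 0  t=3,i=1
  ###.. -> .   bit 28 = 0  t=0,i=7
  ##.## -> .   bit 27 = 0  t=3,i=2
  ##.#. -> .   bit 26 = 0  t=2,i=6
  ##..# -> #   bit 25 = 1  t=1,i=4
  ##... -> #   bit 24 = 1  t=0,i=2
  #.### -> .   bit 23 = 0  t=1,i=8
  #.##. -> #   bit 22 = 1  t=2,i=4
  #.#.# -> #   bit 21 = 1  t=2,i=7
  #.#.. -> #   bit 20 = 1  t=2,i=11
  #..## -> .   bit 19 = 0  t=1,i=0
  #..#. -> #   bit 18 = 1  t=1,i=5
  #...# -> #   bit 17 = 1  t=0,i=3
  #.... -> #   bit 16 = 1  t=0,i=9
  .#### -> #   bit 15 = 1  t=3,i=8
  .###. -> #   bit 14 = 1  t=0,i=6
  .##.# -> .   bit 13 = 0  t=2,i=5
  .##.. -> #   bit 12 = 1  t=0,i=1
  .#.## -> #   bit 11 = 1  t=1,i=7
  .#.#. -> #   bit 10 = 1  t=2,i=8
  .#..# -> #   bit 9 = 1  t=2,i=0
  .#... -> .   bit 8 = 0  t=4,i=9
  ..### -> .   bit 7 = 0  t=0,i=5
  ..##. -> .   bit 6 = 0  t=0,i=0
  ..#.# -> .   bit 5 = 0  t=1,i=6
  ..#.. -> .   bit 4 = 0  t=4,i=8
  ...## -> .   bit 3 = 0  t=0,i=4
  ...#. -> #   bit 2 = 1  t=7,i=5
  ....# -> #   bit 1 = 1  t=0,i=10
  ..... -> #   bit 0 = 1  t=4,i=0
  bits 00000011011101111101111000000111 = 58187271

58187271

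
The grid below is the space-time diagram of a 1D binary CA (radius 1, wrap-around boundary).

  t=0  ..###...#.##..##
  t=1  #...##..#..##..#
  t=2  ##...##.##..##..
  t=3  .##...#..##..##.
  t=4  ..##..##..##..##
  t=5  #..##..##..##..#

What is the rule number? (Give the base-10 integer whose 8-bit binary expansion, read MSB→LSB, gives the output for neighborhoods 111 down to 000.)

84

  [7] ### => .  t=0,i=3
  [6] ##. => #  t=0,i=4
  [5] #.# => .  t=0,i=9
  [4] #.. => #  t=0,i=0
  [3] .## => .  t=0,i=2
  [2] .#. => #  t=0,i=8
  [1] ..# => .  t=0,i=1
  [0] ... => .  t=0,i=6
  bits 01010100 = 84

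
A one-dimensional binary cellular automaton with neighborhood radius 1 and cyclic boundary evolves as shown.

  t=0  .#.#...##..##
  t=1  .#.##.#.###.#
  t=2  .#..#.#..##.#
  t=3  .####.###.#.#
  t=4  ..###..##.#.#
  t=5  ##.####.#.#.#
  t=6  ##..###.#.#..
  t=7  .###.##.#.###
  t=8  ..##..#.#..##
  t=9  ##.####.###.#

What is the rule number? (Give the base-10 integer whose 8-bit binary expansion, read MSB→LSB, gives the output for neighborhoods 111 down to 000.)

  ###|#  b7=1 t=1,i=9
  ##.|#  b6=1 t=0,i=8
  #.#|.  b5=0 t=0,i=0
  #..|#  b4=1 t=0,i=4
  .##|.  b3=0 t=0,i=7
  .#.|#  b2=1 t=0,i=1
  ..#|#  b1=1 t=0,i=6
  ...|.  b0=0 t=0,i=5
  bits 11010110 = 214

214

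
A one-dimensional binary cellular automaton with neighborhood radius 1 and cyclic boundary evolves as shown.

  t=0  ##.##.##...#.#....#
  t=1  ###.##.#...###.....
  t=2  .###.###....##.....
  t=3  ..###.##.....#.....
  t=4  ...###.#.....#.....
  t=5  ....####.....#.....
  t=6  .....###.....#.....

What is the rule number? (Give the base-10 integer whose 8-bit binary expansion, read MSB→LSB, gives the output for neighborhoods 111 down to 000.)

  nb ###: next=#  (t=0,i=0, bit7=1)
  nb ##.: next=#  (t=0,i=1, bit6=1)
  nb #.#: next=#  (t=0,i=2, bit5=1)
  nb #..: next=.  (t=0,i=8, bit4=0)
  nb .##: next=.  (t=0,i=3, bit3=0)
  nb .#.: next=#  (t=0,i=11, bit2=1)
  nb ..#: next=.  (t=0,i=10, bit1=0)
  nb ...: next=.  (t=0,i=9, bit0=0)
  bits 11100100 = 228

228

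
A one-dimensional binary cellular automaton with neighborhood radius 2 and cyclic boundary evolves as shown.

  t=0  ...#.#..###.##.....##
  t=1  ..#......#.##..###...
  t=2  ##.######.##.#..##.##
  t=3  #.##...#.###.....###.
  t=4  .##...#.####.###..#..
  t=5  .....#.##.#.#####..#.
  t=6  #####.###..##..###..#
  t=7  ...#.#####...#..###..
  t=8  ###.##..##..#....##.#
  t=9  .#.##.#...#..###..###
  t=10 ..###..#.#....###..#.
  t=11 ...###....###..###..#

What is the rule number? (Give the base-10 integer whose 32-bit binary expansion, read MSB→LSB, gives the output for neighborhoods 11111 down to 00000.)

1522624775

  [31] ##### => .  t=2,i=5
  [30] ####. => #  t=2,i=0
  [29] ###.# => .  t=0,i=10
  [28] ###.. => #  t=1,i=17
  [27] ##.## => #  t=0,i=11
  [26] ##.#. => .  t=2,i=12
  [25] ##..# => #  t=1,i=13
  [24] ##... => .  t=0,i=0
  [23] #.### => #  t=2,i=3
  [22] #.##. => #  t=0,i=12
  [21] #.#.# => .  t=3,i=0
  [20] #.#.. => .  t=0,i=5
  [19] #..## => .  t=0,i=7
  [18] #..#. => .  t=4,i=17
  [17] #...# => .  t=0,i=1
  [16] #.... => #  t=0,i=15
  [15] .#### => .  t=2,i=4
  [14] .###. => #  t=0,i=9
  [13] .##.# => #  t=2,i=11
  [12] .##.. => .  t=0,i=13
  [11] .#.## => #  t=1,i=10
  [10] .#.#. => .  t=0,i=4
  [9] .#..# => .  t=0,i=6
  [8] .#... => #  t=1,i=3
  [7] ..### => .  t=0,i=8
  [6] ..##. => .  t=0,i=19
  [5] ..#.# => .  t=0,i=3
  [4] ..#.. => .  t=1,i=2
  [3] ...## => .  t=0,i=18
  [2] ...#. => #  t=0,i=2
  [1] ....# => #  t=0,i=17
  [0] ..... => #  t=0,i=16
  bits 01011010110000010110100100000111 = 1522624775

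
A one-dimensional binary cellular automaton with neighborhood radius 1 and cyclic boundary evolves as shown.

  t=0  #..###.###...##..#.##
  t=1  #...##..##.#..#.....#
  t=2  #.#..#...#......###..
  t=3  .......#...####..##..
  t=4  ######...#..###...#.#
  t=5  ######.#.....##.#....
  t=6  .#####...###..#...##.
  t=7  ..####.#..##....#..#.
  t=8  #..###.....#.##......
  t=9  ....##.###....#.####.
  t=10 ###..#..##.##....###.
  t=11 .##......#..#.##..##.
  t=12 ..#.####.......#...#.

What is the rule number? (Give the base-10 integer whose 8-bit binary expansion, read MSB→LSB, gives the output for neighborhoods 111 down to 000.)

  nb ###: next=#  (t=0,i=4, bit7=1)
  nb ##.: next=#  (t=0,i=0, bit6=1)
  nb #.#: next=.  (t=0,i=6, bit5=0)
  nb #..: next=.  (t=0,i=1, bit4=0)
  nb .##: next=.  (t=0,i=3, bit3=0)
  nb .#.: next=.  (t=0,i=17, bit2=0)
  nb ..#: next=.  (t=0,i=2, bit1=0)
  nb ...: next=#  (t=0,i=11, bit0=1)
  bits 11000001 = 193

193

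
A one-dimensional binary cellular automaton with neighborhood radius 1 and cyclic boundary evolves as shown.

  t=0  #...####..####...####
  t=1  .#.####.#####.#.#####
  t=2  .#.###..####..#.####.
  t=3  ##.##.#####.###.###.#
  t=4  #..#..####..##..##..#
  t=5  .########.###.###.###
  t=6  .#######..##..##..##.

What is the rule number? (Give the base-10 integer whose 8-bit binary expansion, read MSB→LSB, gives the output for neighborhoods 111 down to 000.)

  nb ###: next=#  (t=0,i=5, bit7=1)
  nb ##.: next=.  (t=0,i=0, bit6=0)
  nb #.#: next=.  (t=1,i=0, bit5=0)
  nb #..: next=#  (t=0,i=1, bit4=1)
  nb .##: next=#  (t=0,i=4, bit3=1)
  nb .#.: next=#  (t=1,i=1, bit2=1)
  nb ..#: next=#  (t=0,i=3, bit1=1)
  nb ...: next=.  (t=0,i=2, bit0=0)
  bits 10011110 = 158

158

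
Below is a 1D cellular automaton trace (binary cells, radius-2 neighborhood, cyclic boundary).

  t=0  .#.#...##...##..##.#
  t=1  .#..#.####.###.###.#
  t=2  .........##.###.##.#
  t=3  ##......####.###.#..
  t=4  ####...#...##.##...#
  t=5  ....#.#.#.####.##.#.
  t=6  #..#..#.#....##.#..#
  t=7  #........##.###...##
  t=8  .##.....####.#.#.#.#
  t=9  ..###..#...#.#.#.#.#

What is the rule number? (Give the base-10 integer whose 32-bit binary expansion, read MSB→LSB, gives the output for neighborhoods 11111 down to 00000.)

  nb #####: next=.  (t=4,i=1, bit31=0)
  nb ####.: next=.  (t=1,i=8, bit30=0)
  nb ###.#: next=#  (t=1,i=9, bit29=1)
  nb ###..: next=.  (t=4,i=3, bit28=0)
  nb ##.##: next=#  (t=1,i=10, bit27=1)
  nb ##.#.: next=.  (t=0,i=18, bit26=0)
  nb ##..#: next=.  (t=0,i=14, bit25=0)
  nb ##...: next=#  (t=0,i=9, bit24=1)
  nb #.###: next=.  (t=1,i=6, bit23=0)
  nb #.##.: next=.  (t=2,i=16, bit22=0)
  nb #.#.#: next=#  (t=0,i=1, bit21=1)
  nb #.#..: next=.  (t=0,i=3, bit20=0)
  nb #..##: next=#  (t=0,i=15, bit19=1)
  nb #..#.: next=.  (t=1,i=3, bit18=0)
  nb #...#: next=.  (t=0,i=5, bit17=0)
  nb #....: next=#  (t=2,i=1, bit16=1)
  nb .####: next=.  (t=1,i=7, bit15=0)
  nb .###.: next=#  (t=1,i=12, bit14=1)
  nb .##.#: next=#  (t=0,i=17, bit13=1)
  nb .##..: next=#  (t=0,i=8, bit12=1)
  nb .#.##: next=.  (t=1,i=5, bit11=0)
  nb .#.#.: next=.  (t=0,i=0, bit10=0)
  nb .#..#: next=.  (t=1,i=2, bit9=0)
  nb .#...: next=#  (t=0,i=4, bit8=1)
  nb ..###: next=.  (t=3,i=8, bit7=0)
  nb ..##.: next=#  (t=0,i=7, bit6=1)
  nb ..#.#: next=.  (t=1,i=4, bit5=0)
  nb ..#..: next=.  (t=4,i=7, bit4=0)
  nb ...##: next=#  (t=0,i=6, bit3=1)
  nb ...#.: next=#  (t=4,i=6, bit2=1)
  nb ....#: next=.  (t=2,i=7, bit1=0)
  nb .....: next=.  (t=2,i=2, bit0=0)
  bits 00101001001010010111000101001100 = 690581836

690581836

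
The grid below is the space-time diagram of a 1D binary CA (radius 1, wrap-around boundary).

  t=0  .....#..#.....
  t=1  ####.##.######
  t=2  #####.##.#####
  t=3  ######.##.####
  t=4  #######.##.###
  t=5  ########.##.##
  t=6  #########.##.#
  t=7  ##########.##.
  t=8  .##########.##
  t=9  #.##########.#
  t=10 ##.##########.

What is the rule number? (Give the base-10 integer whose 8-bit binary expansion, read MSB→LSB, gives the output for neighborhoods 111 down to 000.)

  nb ###: next=#  (t=1,i=0, bit7=1)
  nb ##.: next=#  (t=1,i=3, bit6=1)
  nb #.#: next=#  (t=1,i=4, bit5=1)
  nb #..: next=#  (t=0,i=6, bit4=1)
  nb .##: next=.  (t=1,i=5, bit3=0)
  nb .#.: next=#  (t=0,i=5, bit2=1)
  nb ..#: next=.  (t=0,i=4, bit1=0)
  nb ...: next=#  (t=0,i=0, bit0=1)
  bits 11110101 = 245

245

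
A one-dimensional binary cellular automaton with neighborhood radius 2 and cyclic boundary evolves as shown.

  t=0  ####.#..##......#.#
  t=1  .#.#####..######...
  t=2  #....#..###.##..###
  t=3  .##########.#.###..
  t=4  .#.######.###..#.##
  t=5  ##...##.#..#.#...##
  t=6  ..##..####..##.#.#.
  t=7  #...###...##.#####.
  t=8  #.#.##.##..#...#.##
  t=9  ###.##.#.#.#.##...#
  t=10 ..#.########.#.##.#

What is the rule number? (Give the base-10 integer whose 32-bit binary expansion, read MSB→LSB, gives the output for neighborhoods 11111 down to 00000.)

2809882263

  nb #####: next=#  (t=0,i=1, bit31=1)
  nb ####.: next=.  (t=0,i=2, bit30=0)
  nb ###.#: next=#  (t=0,i=3, bit29=1)
  nb ###..: next=.  (t=1,i=7, bit28=0)
  nb ##.##: next=.  (t=2,i=11, bit27=0)
  nb ##.#.: next=#  (t=0,i=4, bit26=1)
  nb ##..#: next=#  (t=1,i=8, bit25=1)
  nb ##...: next=#  (t=0,i=10, bit24=1)
  nb #.###: next=.  (t=0,i=18, bit23=0)
  nb #.##.: next=#  (t=2,i=12, bit22=1)
  nb #.#.#: next=#  (t=3,i=12, bit21=1)
  nb #.#..: next=#  (t=0,i=5, bit20=1)
  nb #..##: next=#  (t=0,i=7, bit19=1)
  nb #..#.: next=.  (t=4,i=14, bit18=0)
  nb #...#: next=#  (t=3,i=18, bit17=1)
  nb #....: next=#  (t=0,i=11, bit16=1)
  nb .####: next=.  (t=0,i=0, bit15=0)
  nb .###.: next=#  (t=2,i=9, bit14=1)
  nb .##.#: next=#  (t=4,i=18, bit13=1)
  nb .##..: next=.  (t=0,i=9, bit12=0)
  nb .#.##: next=.  (t=0,i=17, bit11=0)
  nb .#.#.: next=#  (t=5,i=12, bit10=1)
  nb .#..#: next=#  (t=0,i=6, bit9=1)
  nb .#...: next=.  (t=5,i=14, bit8=0)
  nb ..###: next=#  (t=1,i=10, bit7=1)
  nb ..##.: next=.  (t=0,i=8, bit6=0)
  nb ..#.#: next=.  (t=0,i=16, bit5=0)
  nb ..#..: next=#  (t=2,i=5, bit4=1)
  nb ...##: next=.  (t=3,i=0, bit3=0)
  nb ...#.: next=#  (t=0,i=15, bit2=1)
  nb ....#: next=#  (t=0,i=14, bit1=1)
  nb .....: next=#  (t=0,i=12, bit0=1)
  bits 10100111011110110110011010010111 = 2809882263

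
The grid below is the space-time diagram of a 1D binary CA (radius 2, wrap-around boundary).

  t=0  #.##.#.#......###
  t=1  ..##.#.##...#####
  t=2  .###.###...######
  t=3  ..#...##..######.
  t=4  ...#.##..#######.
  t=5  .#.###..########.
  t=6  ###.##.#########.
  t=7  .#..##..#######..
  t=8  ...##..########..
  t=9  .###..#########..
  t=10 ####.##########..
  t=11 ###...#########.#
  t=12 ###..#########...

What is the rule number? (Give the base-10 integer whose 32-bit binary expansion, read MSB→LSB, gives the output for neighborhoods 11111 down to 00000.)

3497847274

  #####|#  b31=1 t=1,i=14
  ####.|#  b30=1 t=0,i=16
  ###.#|.  b29=0 t=0,i=0
  ###..|#  b28=1 t=1,i=16
  ##.##|.  b27=0 t=0,i=1
  ##.#.|.  b26=0 t=0,i=4
  ##..#|.  b25=0 t=1,i=0
  ##...|.  b24=0 t=1,i=9
  #.###|.  b23=0 t=2,i=1
  #.##.|#  b22=1 t=0,i=2
  #.#.#|#  b21=1 t=0,i=5
  #.#..|#  b20=1 t=0,i=7
  #..##|#  b19=1 t=1,i=1
  #..#.|#  b18=1 t=5,i=0
  #...#|.  b17=0 t=1,i=10
  #....|.  b16=0 t=0,i=9
  .####|#  b15=1 t=0,i=15
  .###.|#  b14=1 t=2,i=2
  .##.#|#  b13=1 t=0,i=3
  .##..|.  b12=0 t=1,i=8
  .#.##|#  b11=1 t=1,i=6
  .#.#.|.  b10=0 t=0,i=6
  .#..#|.  b9=0 t=7,i=2
  .#...|#  b8=1 t=0,i=8
  ..###|#  b7=1 t=0,i=14
  ..##.|#  b6=1 t=1,i=2
  ..#.#|#  b5=1 t=4,i=3
  ..#..|.  b4=0 t=3,i=2
  ...##|#  b3=1 t=0,i=13
  ...#.|.  b2=0 t=3,i=1
  ....#|#  b1=1 t=0,i=12
  .....|.  b0=0 t=0,i=10
  bits 11010000011111001110100111101010 = 3497847274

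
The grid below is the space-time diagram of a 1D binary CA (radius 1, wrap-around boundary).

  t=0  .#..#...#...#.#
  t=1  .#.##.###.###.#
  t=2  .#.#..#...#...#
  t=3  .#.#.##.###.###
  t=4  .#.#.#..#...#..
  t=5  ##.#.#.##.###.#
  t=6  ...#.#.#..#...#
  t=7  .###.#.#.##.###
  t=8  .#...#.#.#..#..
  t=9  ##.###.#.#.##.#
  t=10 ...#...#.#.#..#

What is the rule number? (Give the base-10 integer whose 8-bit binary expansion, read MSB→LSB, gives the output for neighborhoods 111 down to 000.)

15

  nb ###: next=.  (t=1,i=7, bit7=0)
  nb ##.: next=.  (t=1,i=4, bit6=0)
  nb #.#: next=.  (t=0,i=0, bit5=0)
  nb #..: next=.  (t=0,i=2, bit4=0)
  nb .##: next=#  (t=1,i=3, bit3=1)
  nb .#.: next=#  (t=0,i=1, bit2=1)
  nb ..#: next=#  (t=0,i=3, bit1=1)
  nb ...: next=#  (t=0,i=6, bit0=1)
  bits 00001111 = 15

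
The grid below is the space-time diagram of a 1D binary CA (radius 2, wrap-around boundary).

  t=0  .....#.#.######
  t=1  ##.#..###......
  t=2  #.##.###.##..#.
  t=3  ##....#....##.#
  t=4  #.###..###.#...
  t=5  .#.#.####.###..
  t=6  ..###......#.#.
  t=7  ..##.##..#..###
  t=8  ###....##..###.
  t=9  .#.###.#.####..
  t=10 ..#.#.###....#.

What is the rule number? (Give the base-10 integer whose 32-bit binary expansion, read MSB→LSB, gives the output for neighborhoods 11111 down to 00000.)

121458114

  [31] ##### => .  t=0,i=11
  [30] ####. => .  t=0,i=13
  [29] ###.# => .  t=2,i=7
  [28] ###.. => .  t=0,i=14
  [27] ##.## => .  t=2,i=4
  [26] ##.#. => #  t=1,i=2
  [25] ##..# => #  t=2,i=11
  [24] ##... => #  t=0,i=0
  [23] #.### => .  t=0,i=9
  [22] #.##. => .  t=2,i=2
  [21] #.#.# => #  t=0,i=7
  [20] #.#.. => #  t=1,i=3
  [19] #..## => #  t=1,i=5
  [18] #..#. => #  t=2,i=12
  [17] #...# => .  t=4,i=13
  [16] #.... => #  t=0,i=1
  [15] .#### => .  t=0,i=10
  [14] .###. => #  t=1,i=7
  [13] .##.# => .  t=1,i=1
  [12] .##.. => .  t=2,i=10
  [11] .#.## => #  t=0,i=8
  [10] .#.#. => #  t=0,i=6
  [9] .#..# => .  t=1,i=4
  [8] .#... => #  t=3,i=7
  [7] ..### => #  t=1,i=6
  [6] ..##. => #  t=1,i=0
  [5] ..#.# => .  t=0,i=5
  [4] ..#.. => .  t=3,i=6
  [3] ...## => .  t=1,i=14
  [2] ...#. => .  t=0,i=4
  [1] ....# => #  t=0,i=3
  [0] ..... => .  t=0,i=2
  bits 00000111001111010100110111000010 = 121458114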